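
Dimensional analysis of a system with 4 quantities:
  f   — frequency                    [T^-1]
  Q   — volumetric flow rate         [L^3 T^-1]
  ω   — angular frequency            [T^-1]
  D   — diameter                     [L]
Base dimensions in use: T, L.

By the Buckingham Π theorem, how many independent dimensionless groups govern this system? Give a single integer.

2

Exponent matrix [T,L] × [f,Q,ω,D]:
  T: [-1 -1 -1  0]
  L: [ 0  3  0  1]
RREF → pivots at {f,Q} ⇒ r = 2
4 vars − rank 2 = 2 Π groups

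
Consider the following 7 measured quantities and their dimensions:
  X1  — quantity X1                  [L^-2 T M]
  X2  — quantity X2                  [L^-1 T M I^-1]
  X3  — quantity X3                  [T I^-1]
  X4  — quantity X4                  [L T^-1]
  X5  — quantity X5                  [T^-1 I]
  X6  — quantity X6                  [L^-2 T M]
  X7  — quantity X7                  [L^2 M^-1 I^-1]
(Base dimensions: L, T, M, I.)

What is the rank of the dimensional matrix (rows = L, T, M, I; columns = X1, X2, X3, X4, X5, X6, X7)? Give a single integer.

3

Write exponents as rows L,T,M,I / cols X1,X2,X3,X4,X5,X6,X7:
  L: [-2 -1  0  1  0 -2  2]
  T: [ 1  1  1 -1 -1  1  0]
  M: [ 1  1  0  0  0  1 -1]
  I: [ 0 -1 -1  0  1  0 -1]
Echelon form has 3 nonzero rows (pivots: X1,X2,X3)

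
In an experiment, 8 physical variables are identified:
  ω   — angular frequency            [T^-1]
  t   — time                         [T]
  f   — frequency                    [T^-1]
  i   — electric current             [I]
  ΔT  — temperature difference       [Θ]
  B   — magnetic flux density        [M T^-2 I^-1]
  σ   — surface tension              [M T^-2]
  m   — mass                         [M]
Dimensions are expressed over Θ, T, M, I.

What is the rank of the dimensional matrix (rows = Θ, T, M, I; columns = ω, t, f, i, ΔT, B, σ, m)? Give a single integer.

Write exponents as rows Θ,T,M,I / cols ω,t,f,i,ΔT,B,σ,m:
  Θ: [ 0  0  0  0  1  0  0  0]
  T: [-1  1 -1  0  0 -2 -2  0]
  M: [ 0  0  0  0  0  1  1  1]
  I: [ 0  0  0  1  0 -1  0  0]
Row reduction gives pivot columns ω,i,ΔT,B; rank = 4

4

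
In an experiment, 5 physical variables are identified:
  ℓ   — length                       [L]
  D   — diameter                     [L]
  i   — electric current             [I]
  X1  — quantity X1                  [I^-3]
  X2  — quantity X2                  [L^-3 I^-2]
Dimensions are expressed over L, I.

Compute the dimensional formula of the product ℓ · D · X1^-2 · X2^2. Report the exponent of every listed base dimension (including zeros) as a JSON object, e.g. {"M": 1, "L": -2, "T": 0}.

{"L": -4, "I": 2}

Write exponents as rows L,I / cols ℓ,D,i,X1,X2:
  L: [ 1  1  0  0 -3]
  I: [ 0  0  1 -3 -2]
  [L]: (1)·1+(1)·1+(-2)·0+(2)·-3 = -4
  [I]: (1)·0+(1)·0+(-2)·-3+(2)·-2 = 2
⇒ L^-4 I^2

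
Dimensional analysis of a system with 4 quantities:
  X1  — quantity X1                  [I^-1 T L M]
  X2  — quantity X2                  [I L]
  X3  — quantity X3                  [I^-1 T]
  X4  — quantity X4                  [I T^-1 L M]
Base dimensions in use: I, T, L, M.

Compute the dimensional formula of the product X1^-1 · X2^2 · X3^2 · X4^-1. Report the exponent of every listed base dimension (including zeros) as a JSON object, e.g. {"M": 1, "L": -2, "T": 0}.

{"I": 0, "T": 2, "L": 0, "M": -2}

Dimensional matrix (I×T×L×M by X1×X2×X3×X4):
  I: [-1  1 -1  1]
  T: [ 1  0  1 -1]
  L: [ 1  1  0  1]
  M: [ 1  0  0  1]
  [I]: (-1)·-1+(2)·1+(2)·-1+(-1)·1 = 0
  [T]: (-1)·1+(2)·0+(2)·1+(-1)·-1 = 2
  [L]: (-1)·1+(2)·1+(2)·0+(-1)·1 = 0
  [M]: (-1)·1+(2)·0+(2)·0+(-1)·1 = -2
⇒ T^2 M^-2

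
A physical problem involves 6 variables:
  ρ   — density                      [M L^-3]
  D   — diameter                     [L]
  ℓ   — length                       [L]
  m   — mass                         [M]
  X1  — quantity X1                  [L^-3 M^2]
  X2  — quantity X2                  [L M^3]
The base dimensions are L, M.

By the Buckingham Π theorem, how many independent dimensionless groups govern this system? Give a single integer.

Exponent matrix [L,M] × [ρ,D,ℓ,m,X1,X2]:
  L: [-3  1  1  0 -3  1]
  M: [ 1  0  0  1  2  3]
Row reduction gives pivot columns ρ,D; rank = 2
n=6, r=2 ⇒ 4 dimensionless groups

4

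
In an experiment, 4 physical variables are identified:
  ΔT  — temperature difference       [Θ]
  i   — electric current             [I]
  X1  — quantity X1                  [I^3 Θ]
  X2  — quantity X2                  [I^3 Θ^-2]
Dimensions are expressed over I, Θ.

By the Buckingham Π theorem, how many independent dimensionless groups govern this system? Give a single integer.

2

Exponent matrix [I,Θ] × [ΔT,i,X1,X2]:
  I: [ 0  1  3  3]
  Θ: [ 1  0  1 -2]
RREF → pivots at {ΔT,i} ⇒ r = 2
4 vars − rank 2 = 2 Π groups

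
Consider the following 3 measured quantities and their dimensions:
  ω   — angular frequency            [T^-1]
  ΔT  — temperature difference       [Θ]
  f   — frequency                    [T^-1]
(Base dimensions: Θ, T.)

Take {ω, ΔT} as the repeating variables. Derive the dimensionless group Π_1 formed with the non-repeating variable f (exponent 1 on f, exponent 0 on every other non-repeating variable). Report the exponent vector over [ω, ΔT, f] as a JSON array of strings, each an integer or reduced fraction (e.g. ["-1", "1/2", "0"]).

["-1", "0", "1"]

Write exponents as rows Θ,T / cols ω,ΔT,f:
  Θ: [ 0  1  0]
  T: [-1  0 -1]
Row reduction gives pivot columns ω,ΔT; rank = 2
Repeat: ω,ΔT; free: f
RREF:
  r0: [   1    0    1]
  r1: [   0    1    0]
Fix exponent of f at 1; solve each RREF row for its pivot's exponent:
  r0: exp(ω) + (1)·1 = 0 ⇒ exp(ω) = -1
  r1: exp(ΔT) + (0)·1 = 0 ⇒ exp(ΔT) = 0
Π_1 = ω^-1 · f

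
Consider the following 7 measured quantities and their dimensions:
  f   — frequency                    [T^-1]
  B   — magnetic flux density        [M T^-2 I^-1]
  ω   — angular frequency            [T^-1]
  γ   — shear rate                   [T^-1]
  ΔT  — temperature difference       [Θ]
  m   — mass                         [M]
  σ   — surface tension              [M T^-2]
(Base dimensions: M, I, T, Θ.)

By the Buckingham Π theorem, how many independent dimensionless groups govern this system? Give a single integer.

3

Exponent matrix [M,I,T,Θ] × [f,B,ω,γ,ΔT,m,σ]:
  M: [ 0  1  0  0  0  1  1]
  I: [ 0 -1  0  0  0  0  0]
  T: [-1 -2 -1 -1  0  0 -2]
  Θ: [ 0  0  0  0  1  0  0]
Row reduction gives pivot columns f,B,ΔT,m; rank = 4
n=7, r=4 ⇒ 3 dimensionless groups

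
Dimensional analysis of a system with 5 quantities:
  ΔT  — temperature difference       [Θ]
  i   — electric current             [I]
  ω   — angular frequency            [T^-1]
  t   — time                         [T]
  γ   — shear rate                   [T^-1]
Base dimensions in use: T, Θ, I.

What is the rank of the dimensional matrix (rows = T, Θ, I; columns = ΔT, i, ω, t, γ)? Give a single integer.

3

Write exponents as rows T,Θ,I / cols ΔT,i,ω,t,γ:
  T: [ 0  0 -1  1 -1]
  Θ: [ 1  0  0  0  0]
  I: [ 0  1  0  0  0]
Row reduction gives pivot columns ΔT,i,ω; rank = 3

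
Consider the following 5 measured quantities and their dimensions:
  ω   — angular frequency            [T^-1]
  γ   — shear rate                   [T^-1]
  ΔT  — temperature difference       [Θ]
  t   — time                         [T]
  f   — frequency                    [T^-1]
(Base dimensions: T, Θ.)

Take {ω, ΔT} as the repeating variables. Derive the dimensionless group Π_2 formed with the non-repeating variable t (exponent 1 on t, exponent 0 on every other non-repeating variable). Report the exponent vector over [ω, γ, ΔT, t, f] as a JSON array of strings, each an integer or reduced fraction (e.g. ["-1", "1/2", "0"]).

["1", "0", "0", "1", "0"]

Exponent matrix [T,Θ] × [ω,γ,ΔT,t,f]:
  T: [-1 -1  0  1 -1]
  Θ: [ 0  0  1  0  0]
Row reduction gives pivot columns ω,ΔT; rank = 2
Pivot set = {ω,ΔT}, free = {γ,t,f}
RREF:
  r0: [   1    1    0   -1    1]
  r1: [   0    0    1    0    0]
Fix exponent of t at 1, γ at 0, f at 0; solve each RREF row for its pivot's exponent:
  r0: exp(ω) + (-1)·1 = 0 ⇒ exp(ω) = 1
  r1: exp(ΔT) + (0)·1 = 0 ⇒ exp(ΔT) = 0
Π_2 = ω · t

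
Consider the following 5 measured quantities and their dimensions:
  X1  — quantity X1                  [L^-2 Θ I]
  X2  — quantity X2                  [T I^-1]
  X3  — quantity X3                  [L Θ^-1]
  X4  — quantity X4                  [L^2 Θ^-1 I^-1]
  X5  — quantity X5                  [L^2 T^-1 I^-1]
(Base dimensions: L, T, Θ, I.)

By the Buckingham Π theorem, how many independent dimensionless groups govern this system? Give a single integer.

Write exponents as rows L,T,Θ,I / cols X1,X2,X3,X4,X5:
  L: [-2  0  1  2  2]
  T: [ 0  1  0  0 -1]
  Θ: [ 1  0 -1 -1  0]
  I: [ 1 -1  0 -1 -1]
Row reduction gives pivot columns X1,X2,X3; rank = 3
5 vars − rank 3 = 2 Π groups

2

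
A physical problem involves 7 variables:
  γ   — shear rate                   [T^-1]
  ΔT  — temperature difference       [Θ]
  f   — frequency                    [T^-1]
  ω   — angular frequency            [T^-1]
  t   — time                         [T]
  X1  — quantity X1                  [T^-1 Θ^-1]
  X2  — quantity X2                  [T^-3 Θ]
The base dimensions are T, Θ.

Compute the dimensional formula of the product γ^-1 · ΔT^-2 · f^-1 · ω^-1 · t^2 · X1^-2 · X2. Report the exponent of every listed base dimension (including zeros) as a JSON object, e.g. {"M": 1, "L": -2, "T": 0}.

Dimensional matrix (T×Θ by γ×ΔT×f×ω×t×X1×X2):
  T: [-1  0 -1 -1  1 -1 -3]
  Θ: [ 0  1  0  0  0 -1  1]
  [T]: (-1)·-1+(-2)·0+(-1)·-1+(-1)·-1+(2)·1+(-2)·-1+(1)·-3 = 4
  [Θ]: (-1)·0+(-2)·1+(-1)·0+(-1)·0+(2)·0+(-2)·-1+(1)·1 = 1
⇒ T^4 Θ

{"T": 4, "Θ": 1}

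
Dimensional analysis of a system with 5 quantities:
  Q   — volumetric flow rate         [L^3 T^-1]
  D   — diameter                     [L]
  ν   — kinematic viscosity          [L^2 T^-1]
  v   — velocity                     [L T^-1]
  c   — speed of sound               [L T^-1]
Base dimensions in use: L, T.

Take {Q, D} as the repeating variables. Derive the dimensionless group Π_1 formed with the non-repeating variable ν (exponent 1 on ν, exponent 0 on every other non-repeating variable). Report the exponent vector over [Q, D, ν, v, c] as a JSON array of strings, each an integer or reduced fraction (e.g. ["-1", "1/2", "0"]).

Exponent matrix [L,T] × [Q,D,ν,v,c]:
  L: [ 3  1  2  1  1]
  T: [-1  0 -1 -1 -1]
Echelon form has 2 nonzero rows (pivots: Q,D)
Repeat: Q,D; free: ν,v,c
RREF:
  r0: [   1    0    1    1    1]
  r1: [   0    1   -1   -2   -2]
Fix exponent of ν at 1, v at 0, c at 0; solve each RREF row for its pivot's exponent:
  r0: exp(Q) + (1)·1 = 0 ⇒ exp(Q) = -1
  r1: exp(D) + (-1)·1 = 0 ⇒ exp(D) = 1
Π_1 = Q^-1 · D · ν

["-1", "1", "1", "0", "0"]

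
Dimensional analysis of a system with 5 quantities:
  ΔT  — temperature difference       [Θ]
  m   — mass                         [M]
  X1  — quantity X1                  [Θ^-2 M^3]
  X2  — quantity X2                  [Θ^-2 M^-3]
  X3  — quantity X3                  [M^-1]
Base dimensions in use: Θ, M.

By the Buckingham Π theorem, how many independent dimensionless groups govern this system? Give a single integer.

3

Write exponents as rows Θ,M / cols ΔT,m,X1,X2,X3:
  Θ: [ 1  0 -2 -2  0]
  M: [ 0  1  3 -3 -1]
RREF → pivots at {ΔT,m} ⇒ r = 2
n=5, r=2 ⇒ 3 dimensionless groups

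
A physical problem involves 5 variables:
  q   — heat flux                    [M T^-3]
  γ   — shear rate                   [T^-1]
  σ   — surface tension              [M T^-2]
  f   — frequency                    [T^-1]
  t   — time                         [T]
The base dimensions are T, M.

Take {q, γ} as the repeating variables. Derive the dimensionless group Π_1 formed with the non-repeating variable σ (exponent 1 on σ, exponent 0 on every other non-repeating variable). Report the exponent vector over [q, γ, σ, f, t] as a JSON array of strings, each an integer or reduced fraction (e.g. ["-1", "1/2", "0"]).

Exponent matrix [T,M] × [q,γ,σ,f,t]:
  T: [-3 -1 -2 -1  1]
  M: [ 1  0  1  0  0]
Row reduction gives pivot columns q,γ; rank = 2
Pivot set = {q,γ}, free = {σ,f,t}
RREF:
  r0: [   1    0    1    0    0]
  r1: [   0    1   -1    1   -1]
Fix exponent of σ at 1, f at 0, t at 0; solve each RREF row for its pivot's exponent:
  r0: exp(q) + (1)·1 = 0 ⇒ exp(q) = -1
  r1: exp(γ) + (-1)·1 = 0 ⇒ exp(γ) = 1
Π_1 = q^-1 · γ · σ

["-1", "1", "1", "0", "0"]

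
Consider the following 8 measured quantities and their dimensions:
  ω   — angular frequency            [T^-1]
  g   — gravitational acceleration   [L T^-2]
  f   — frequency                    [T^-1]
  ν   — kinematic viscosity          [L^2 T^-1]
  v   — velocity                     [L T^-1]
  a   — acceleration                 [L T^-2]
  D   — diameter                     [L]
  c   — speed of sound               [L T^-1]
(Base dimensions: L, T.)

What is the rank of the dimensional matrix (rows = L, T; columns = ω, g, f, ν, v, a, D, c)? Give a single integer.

Write exponents as rows L,T / cols ω,g,f,ν,v,a,D,c:
  L: [ 0  1  0  2  1  1  1  1]
  T: [-1 -2 -1 -1 -1 -2  0 -1]
Echelon form has 2 nonzero rows (pivots: ω,g)

2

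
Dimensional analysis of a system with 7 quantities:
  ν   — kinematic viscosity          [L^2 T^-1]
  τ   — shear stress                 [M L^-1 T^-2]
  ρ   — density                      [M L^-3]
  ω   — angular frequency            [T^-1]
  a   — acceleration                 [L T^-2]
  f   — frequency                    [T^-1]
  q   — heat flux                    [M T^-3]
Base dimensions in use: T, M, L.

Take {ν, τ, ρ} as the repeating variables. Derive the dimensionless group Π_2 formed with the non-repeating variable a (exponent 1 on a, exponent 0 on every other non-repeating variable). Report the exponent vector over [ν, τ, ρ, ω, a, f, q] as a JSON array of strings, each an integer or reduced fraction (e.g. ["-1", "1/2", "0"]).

["1", "-3/2", "3/2", "0", "1", "0", "0"]

Exponent matrix [T,M,L] × [ν,τ,ρ,ω,a,f,q]:
  T: [-1 -2  0 -1 -2 -1 -3]
  M: [ 0  1  1  0  0  0  1]
  L: [ 2 -1 -3  0  1  0  0]
RREF → pivots at {ν,τ,ρ} ⇒ r = 3
Pivot set = {ν,τ,ρ}, free = {ω,a,f,q}
RREF:
  r0: [   1    0    0   -1   -1   -1    0]
  r1: [   0    1    0    1  3/2    1  3/2]
  r2: [   0    0    1   -1 -3/2   -1 -1/2]
Fix exponent of a at 1, ω at 0, f at 0, q at 0; solve each RREF row for its pivot's exponent:
  r0: exp(ν) + (-1)·1 = 0 ⇒ exp(ν) = 1
  r1: exp(τ) + (3/2)·1 = 0 ⇒ exp(τ) = -3/2
  r2: exp(ρ) + (-3/2)·1 = 0 ⇒ exp(ρ) = 3/2
Π_2 = ν · τ^(-3/2) · ρ^(3/2) · a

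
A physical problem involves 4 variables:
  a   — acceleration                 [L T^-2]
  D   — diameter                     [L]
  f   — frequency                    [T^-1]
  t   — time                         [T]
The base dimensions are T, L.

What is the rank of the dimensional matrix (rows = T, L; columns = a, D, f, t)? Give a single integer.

2

Exponent matrix [T,L] × [a,D,f,t]:
  T: [-2  0 -1  1]
  L: [ 1  1  0  0]
RREF → pivots at {a,D} ⇒ r = 2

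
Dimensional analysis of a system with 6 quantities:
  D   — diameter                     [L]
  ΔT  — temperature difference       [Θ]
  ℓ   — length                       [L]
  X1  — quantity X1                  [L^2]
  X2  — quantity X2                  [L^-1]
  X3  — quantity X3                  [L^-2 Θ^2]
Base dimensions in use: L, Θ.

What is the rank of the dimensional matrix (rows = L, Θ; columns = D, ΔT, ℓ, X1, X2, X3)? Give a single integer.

2

Exponent matrix [L,Θ] × [D,ΔT,ℓ,X1,X2,X3]:
  L: [ 1  0  1  2 -1 -2]
  Θ: [ 0  1  0  0  0  2]
Echelon form has 2 nonzero rows (pivots: D,ΔT)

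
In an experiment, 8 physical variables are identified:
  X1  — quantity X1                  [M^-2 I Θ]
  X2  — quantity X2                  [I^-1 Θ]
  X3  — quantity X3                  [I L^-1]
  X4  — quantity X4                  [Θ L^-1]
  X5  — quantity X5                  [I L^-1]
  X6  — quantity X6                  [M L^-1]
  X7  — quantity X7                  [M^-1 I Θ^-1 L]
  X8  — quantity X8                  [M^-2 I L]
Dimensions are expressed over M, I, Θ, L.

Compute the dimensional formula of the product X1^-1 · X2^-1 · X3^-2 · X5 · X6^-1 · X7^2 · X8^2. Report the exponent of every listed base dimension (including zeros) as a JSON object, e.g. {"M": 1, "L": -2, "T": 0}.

Dimensional matrix (M×I×Θ×L by X1×X2×X3×X4×X5×X6×X7×X8):
  M: [-2  0  0  0  0  1 -1 -2]
  I: [ 1 -1  1  0  1  0  1  1]
  Θ: [ 1  1  0  1  0  0 -1  0]
  L: [ 0  0 -1 -1 -1 -1  1  1]
  [M]: (-1)·-2+(-1)·0+(-2)·0+(1)·0+(-1)·1+(2)·-1+(2)·-2 = -5
  [I]: (-1)·1+(-1)·-1+(-2)·1+(1)·1+(-1)·0+(2)·1+(2)·1 = 3
  [Θ]: (-1)·1+(-1)·1+(-2)·0+(1)·0+(-1)·0+(2)·-1+(2)·0 = -4
  [L]: (-1)·0+(-1)·0+(-2)·-1+(1)·-1+(-1)·-1+(2)·1+(2)·1 = 6
⇒ M^-5 I^3 Θ^-4 L^6

{"M": -5, "I": 3, "Θ": -4, "L": 6}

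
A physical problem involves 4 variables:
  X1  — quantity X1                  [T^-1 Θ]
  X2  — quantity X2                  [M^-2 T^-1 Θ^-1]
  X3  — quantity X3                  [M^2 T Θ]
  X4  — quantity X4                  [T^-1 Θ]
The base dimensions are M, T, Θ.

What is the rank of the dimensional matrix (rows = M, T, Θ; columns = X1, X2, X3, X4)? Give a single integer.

Write exponents as rows M,T,Θ / cols X1,X2,X3,X4:
  M: [ 0 -2  2  0]
  T: [-1 -1  1 -1]
  Θ: [ 1 -1  1  1]
Echelon form has 2 nonzero rows (pivots: X1,X2)

2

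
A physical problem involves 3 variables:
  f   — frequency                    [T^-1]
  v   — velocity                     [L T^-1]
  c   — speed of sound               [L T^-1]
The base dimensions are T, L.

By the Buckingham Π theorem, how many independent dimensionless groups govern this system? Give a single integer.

Dimensional matrix (T×L by f×v×c):
  T: [-1 -1 -1]
  L: [ 0  1  1]
RREF → pivots at {f,v} ⇒ r = 2
Π count = n − r = 3 − 2 = 1

1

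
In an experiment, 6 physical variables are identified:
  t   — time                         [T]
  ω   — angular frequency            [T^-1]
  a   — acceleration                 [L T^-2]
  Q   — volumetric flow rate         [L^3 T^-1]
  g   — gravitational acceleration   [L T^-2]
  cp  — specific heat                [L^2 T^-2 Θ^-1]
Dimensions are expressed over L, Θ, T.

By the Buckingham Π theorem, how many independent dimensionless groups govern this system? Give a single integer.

3

Write exponents as rows L,Θ,T / cols t,ω,a,Q,g,cp:
  L: [ 0  0  1  3  1  2]
  Θ: [ 0  0  0  0  0 -1]
  T: [ 1 -1 -2 -1 -2 -2]
Echelon form has 3 nonzero rows (pivots: t,a,cp)
6 vars − rank 3 = 3 Π groups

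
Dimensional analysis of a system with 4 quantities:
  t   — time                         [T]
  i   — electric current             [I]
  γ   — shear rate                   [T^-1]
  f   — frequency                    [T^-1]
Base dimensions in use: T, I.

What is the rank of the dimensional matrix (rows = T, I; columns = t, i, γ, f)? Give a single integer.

Write exponents as rows T,I / cols t,i,γ,f:
  T: [ 1  0 -1 -1]
  I: [ 0  1  0  0]
Echelon form has 2 nonzero rows (pivots: t,i)

2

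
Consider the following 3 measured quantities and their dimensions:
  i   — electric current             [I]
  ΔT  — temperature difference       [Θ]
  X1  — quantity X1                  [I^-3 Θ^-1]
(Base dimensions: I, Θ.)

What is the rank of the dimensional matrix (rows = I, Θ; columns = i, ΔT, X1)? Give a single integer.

Dimensional matrix (I×Θ by i×ΔT×X1):
  I: [ 1  0 -3]
  Θ: [ 0  1 -1]
Row reduction gives pivot columns i,ΔT; rank = 2

2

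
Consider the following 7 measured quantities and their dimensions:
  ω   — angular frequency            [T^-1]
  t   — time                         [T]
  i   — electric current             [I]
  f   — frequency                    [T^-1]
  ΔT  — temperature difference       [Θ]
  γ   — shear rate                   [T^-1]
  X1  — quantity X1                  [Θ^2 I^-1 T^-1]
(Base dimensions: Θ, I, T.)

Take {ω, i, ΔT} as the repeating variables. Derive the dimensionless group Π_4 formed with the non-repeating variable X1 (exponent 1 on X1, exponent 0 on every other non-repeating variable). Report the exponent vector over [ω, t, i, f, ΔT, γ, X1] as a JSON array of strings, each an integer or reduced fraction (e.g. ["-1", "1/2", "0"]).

["-1", "0", "1", "0", "-2", "0", "1"]

Write exponents as rows Θ,I,T / cols ω,t,i,f,ΔT,γ,X1:
  Θ: [ 0  0  0  0  1  0  2]
  I: [ 0  0  1  0  0  0 -1]
  T: [-1  1  0 -1  0 -1 -1]
Row reduction gives pivot columns ω,i,ΔT; rank = 3
Repeat: ω,i,ΔT; free: t,f,γ,X1
RREF:
  r0: [   1   -1    0    1    0    1    1]
  r1: [   0    0    1    0    0    0   -1]
  r2: [   0    0    0    0    1    0    2]
Fix exponent of X1 at 1, t at 0, f at 0, γ at 0; solve each RREF row for its pivot's exponent:
  r0: exp(ω) + (1)·1 = 0 ⇒ exp(ω) = -1
  r1: exp(i) + (-1)·1 = 0 ⇒ exp(i) = 1
  r2: exp(ΔT) + (2)·1 = 0 ⇒ exp(ΔT) = -2
Π_4 = ω^-1 · i · ΔT^-2 · X1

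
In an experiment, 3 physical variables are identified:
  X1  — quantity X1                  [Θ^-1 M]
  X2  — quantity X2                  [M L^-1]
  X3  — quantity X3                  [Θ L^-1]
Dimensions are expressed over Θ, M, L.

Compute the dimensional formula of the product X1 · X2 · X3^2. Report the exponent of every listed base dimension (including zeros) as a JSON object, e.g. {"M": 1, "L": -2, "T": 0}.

{"Θ": 1, "M": 2, "L": -3}

Dimensional matrix (Θ×M×L by X1×X2×X3):
  Θ: [-1  0  1]
  M: [ 1  1  0]
  L: [ 0 -1 -1]
  [Θ]: (1)·-1+(1)·0+(2)·1 = 1
  [M]: (1)·1+(1)·1+(2)·0 = 2
  [L]: (1)·0+(1)·-1+(2)·-1 = -3
⇒ Θ M^2 L^-3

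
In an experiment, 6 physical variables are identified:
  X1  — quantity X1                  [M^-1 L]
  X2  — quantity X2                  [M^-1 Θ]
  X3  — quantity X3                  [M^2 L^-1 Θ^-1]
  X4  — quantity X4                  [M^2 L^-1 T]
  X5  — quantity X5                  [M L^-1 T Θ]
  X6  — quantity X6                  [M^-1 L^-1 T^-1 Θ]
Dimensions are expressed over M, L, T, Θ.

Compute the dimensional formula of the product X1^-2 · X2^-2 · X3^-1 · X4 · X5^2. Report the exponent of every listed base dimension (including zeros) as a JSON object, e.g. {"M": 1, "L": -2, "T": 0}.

{"M": 6, "L": -4, "T": 3, "Θ": 1}

Dimensional matrix (M×L×T×Θ by X1×X2×X3×X4×X5×X6):
  M: [-1 -1  2  2  1 -1]
  L: [ 1  0 -1 -1 -1 -1]
  T: [ 0  0  0  1  1 -1]
  Θ: [ 0  1 -1  0  1  1]
  [M]: (-2)·-1+(-2)·-1+(-1)·2+(1)·2+(2)·1 = 6
  [L]: (-2)·1+(-2)·0+(-1)·-1+(1)·-1+(2)·-1 = -4
  [T]: (-2)·0+(-2)·0+(-1)·0+(1)·1+(2)·1 = 3
  [Θ]: (-2)·0+(-2)·1+(-1)·-1+(1)·0+(2)·1 = 1
⇒ M^6 L^-4 T^3 Θ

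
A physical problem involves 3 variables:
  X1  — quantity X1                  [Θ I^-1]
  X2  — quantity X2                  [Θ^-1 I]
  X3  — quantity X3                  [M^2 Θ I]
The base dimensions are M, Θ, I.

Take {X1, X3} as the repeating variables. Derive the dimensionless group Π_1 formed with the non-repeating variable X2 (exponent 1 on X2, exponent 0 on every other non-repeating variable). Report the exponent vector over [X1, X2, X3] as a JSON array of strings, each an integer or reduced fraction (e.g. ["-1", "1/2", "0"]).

Dimensional matrix (M×Θ×I by X1×X2×X3):
  M: [ 0  0  2]
  Θ: [ 1 -1  1]
  I: [-1  1  1]
RREF → pivots at {X1,X3} ⇒ r = 2
Repeat: X1,X3; free: X2
RREF:
  r0: [   1   -1    0]
  r1: [   0    0    1]
  r2: [   0    0    0]
Fix exponent of X2 at 1; solve each RREF row for its pivot's exponent:
  r0: exp(X1) + (-1)·1 = 0 ⇒ exp(X1) = 1
  r1: exp(X3) + (0)·1 = 0 ⇒ exp(X3) = 0
Π_1 = X1 · X2

["1", "1", "0"]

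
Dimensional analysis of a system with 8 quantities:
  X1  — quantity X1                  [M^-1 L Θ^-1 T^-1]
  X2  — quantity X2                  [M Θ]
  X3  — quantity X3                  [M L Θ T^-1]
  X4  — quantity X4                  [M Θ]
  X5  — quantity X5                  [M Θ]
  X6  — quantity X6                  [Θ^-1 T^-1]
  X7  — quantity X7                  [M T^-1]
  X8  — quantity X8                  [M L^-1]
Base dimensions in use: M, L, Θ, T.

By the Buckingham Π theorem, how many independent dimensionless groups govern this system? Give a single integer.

Dimensional matrix (M×L×Θ×T by X1×X2×X3×X4×X5×X6×X7×X8):
  M: [-1  1  1  1  1  0  1  1]
  L: [ 1  0  1  0  0  0  0 -1]
  Θ: [-1  1  1  1  1 -1  0  0]
  T: [-1  0 -1  0  0 -1 -1  0]
Echelon form has 3 nonzero rows (pivots: X1,X2,X6)
8 vars − rank 3 = 5 Π groups

5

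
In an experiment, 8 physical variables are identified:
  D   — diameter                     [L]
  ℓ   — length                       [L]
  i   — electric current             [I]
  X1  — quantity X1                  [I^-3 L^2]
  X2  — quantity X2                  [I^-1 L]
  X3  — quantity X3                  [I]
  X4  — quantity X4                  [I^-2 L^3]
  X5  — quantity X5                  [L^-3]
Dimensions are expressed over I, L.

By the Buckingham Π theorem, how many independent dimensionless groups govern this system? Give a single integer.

6

Write exponents as rows I,L / cols D,ℓ,i,X1,X2,X3,X4,X5:
  I: [ 0  0  1 -3 -1  1 -2  0]
  L: [ 1  1  0  2  1  0  3 -3]
Echelon form has 2 nonzero rows (pivots: D,i)
Π count = n − r = 8 − 2 = 6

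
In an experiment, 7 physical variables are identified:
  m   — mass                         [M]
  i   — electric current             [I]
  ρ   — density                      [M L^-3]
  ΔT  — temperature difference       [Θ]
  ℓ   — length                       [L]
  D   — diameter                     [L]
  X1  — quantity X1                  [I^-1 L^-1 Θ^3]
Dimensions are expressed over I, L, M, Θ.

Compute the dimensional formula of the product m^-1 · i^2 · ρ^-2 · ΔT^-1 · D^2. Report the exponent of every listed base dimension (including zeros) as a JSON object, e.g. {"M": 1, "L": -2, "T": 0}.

Dimensional matrix (I×L×M×Θ by m×i×ρ×ΔT×ℓ×D×X1):
  I: [ 0  1  0  0  0  0 -1]
  L: [ 0  0 -3  0  1  1 -1]
  M: [ 1  0  1  0  0  0  0]
  Θ: [ 0  0  0  1  0  0  3]
  [I]: (-1)·0+(2)·1+(-2)·0+(-1)·0+(2)·0 = 2
  [L]: (-1)·0+(2)·0+(-2)·-3+(-1)·0+(2)·1 = 8
  [M]: (-1)·1+(2)·0+(-2)·1+(-1)·0+(2)·0 = -3
  [Θ]: (-1)·0+(2)·0+(-2)·0+(-1)·1+(2)·0 = -1
⇒ I^2 L^8 M^-3 Θ^-1

{"I": 2, "L": 8, "M": -3, "Θ": -1}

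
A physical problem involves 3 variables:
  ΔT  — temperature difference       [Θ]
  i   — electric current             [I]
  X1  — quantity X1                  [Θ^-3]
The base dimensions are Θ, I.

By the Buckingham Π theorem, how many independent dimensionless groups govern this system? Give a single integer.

1

Write exponents as rows Θ,I / cols ΔT,i,X1:
  Θ: [ 1  0 -3]
  I: [ 0  1  0]
Row reduction gives pivot columns ΔT,i; rank = 2
3 vars − rank 2 = 1 Π group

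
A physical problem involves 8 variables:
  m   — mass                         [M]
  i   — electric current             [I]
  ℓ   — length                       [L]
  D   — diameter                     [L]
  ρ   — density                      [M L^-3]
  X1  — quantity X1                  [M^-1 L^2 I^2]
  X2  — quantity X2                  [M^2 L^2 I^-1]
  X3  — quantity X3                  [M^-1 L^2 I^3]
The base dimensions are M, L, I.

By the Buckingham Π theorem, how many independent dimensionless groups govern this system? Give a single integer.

Write exponents as rows M,L,I / cols m,i,ℓ,D,ρ,X1,X2,X3:
  M: [ 1  0  0  0  1 -1  2 -1]
  L: [ 0  0  1  1 -3  2  2  2]
  I: [ 0  1  0  0  0  2 -1  3]
Row reduction gives pivot columns m,i,ℓ; rank = 3
8 vars − rank 3 = 5 Π groups

5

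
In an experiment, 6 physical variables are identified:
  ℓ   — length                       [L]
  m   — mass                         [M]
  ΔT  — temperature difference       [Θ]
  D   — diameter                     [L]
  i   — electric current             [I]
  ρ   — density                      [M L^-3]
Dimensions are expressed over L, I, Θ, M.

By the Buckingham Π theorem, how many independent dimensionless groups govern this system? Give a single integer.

2

Exponent matrix [L,I,Θ,M] × [ℓ,m,ΔT,D,i,ρ]:
  L: [ 1  0  0  1  0 -3]
  I: [ 0  0  0  0  1  0]
  Θ: [ 0  0  1  0  0  0]
  M: [ 0  1  0  0  0  1]
Row reduction gives pivot columns ℓ,m,ΔT,i; rank = 4
n=6, r=4 ⇒ 2 dimensionless groups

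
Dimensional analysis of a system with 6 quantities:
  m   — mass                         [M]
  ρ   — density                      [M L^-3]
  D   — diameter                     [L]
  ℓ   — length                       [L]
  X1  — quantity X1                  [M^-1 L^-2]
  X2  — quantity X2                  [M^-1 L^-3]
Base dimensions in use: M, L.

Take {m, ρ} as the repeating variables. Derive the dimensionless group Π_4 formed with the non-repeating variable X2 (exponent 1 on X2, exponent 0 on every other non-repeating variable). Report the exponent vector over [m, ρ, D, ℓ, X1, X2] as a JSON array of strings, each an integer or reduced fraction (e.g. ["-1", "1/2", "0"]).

Write exponents as rows M,L / cols m,ρ,D,ℓ,X1,X2:
  M: [ 1  1  0  0 -1 -1]
  L: [ 0 -3  1  1 -2 -3]
Echelon form has 2 nonzero rows (pivots: m,ρ)
Pivot set = {m,ρ}, free = {D,ℓ,X1,X2}
RREF:
  r0: [   1    0  1/3  1/3 -5/3   -2]
  r1: [   0    1 -1/3 -1/3  2/3    1]
Fix exponent of X2 at 1, D at 0, ℓ at 0, X1 at 0; solve each RREF row for its pivot's exponent:
  r0: exp(m) + (-2)·1 = 0 ⇒ exp(m) = 2
  r1: exp(ρ) + (1)·1 = 0 ⇒ exp(ρ) = -1
Π_4 = m^2 · ρ^-1 · X2

["2", "-1", "0", "0", "0", "1"]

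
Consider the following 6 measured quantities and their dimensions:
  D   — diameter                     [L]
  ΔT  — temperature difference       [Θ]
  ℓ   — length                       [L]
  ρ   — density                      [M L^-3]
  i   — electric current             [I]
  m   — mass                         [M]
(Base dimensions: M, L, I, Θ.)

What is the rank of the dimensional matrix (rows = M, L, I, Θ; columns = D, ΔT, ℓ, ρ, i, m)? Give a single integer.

Dimensional matrix (M×L×I×Θ by D×ΔT×ℓ×ρ×i×m):
  M: [ 0  0  0  1  0  1]
  L: [ 1  0  1 -3  0  0]
  I: [ 0  0  0  0  1  0]
  Θ: [ 0  1  0  0  0  0]
Row reduction gives pivot columns D,ΔT,ρ,i; rank = 4

4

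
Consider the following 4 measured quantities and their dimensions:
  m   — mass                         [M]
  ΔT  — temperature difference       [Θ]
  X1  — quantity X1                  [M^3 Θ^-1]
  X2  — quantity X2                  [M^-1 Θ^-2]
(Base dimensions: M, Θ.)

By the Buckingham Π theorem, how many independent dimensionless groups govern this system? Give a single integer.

Write exponents as rows M,Θ / cols m,ΔT,X1,X2:
  M: [ 1  0  3 -1]
  Θ: [ 0  1 -1 -2]
Row reduction gives pivot columns m,ΔT; rank = 2
n=4, r=2 ⇒ 2 dimensionless groups

2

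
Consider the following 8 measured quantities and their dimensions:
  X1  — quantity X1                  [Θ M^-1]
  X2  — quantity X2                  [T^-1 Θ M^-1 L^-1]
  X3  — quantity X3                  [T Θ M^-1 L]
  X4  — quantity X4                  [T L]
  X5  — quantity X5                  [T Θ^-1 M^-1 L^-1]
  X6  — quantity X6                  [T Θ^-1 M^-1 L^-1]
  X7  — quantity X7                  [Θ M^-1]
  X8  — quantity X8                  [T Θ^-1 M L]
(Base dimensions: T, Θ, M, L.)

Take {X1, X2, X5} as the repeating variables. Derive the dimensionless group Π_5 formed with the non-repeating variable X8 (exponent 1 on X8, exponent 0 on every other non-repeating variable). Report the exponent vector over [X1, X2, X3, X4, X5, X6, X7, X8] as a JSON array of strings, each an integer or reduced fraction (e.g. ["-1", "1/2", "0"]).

["0", "1", "0", "0", "0", "0", "0", "1"]

Write exponents as rows T,Θ,M,L / cols X1,X2,X3,X4,X5,X6,X7,X8:
  T: [ 0 -1  1  1  1  1  0  1]
  Θ: [ 1  1  1  0 -1 -1  1 -1]
  M: [-1 -1 -1  0 -1 -1 -1  1]
  L: [ 0 -1  1  1 -1 -1  0  1]
RREF → pivots at {X1,X2,X5} ⇒ r = 3
Repeat: X1,X2,X5; free: X3,X4,X6,X7,X8
RREF:
  r0: [   1    0    2    1    0    0    1    0]
  r1: [   0    1   -1   -1    0    0    0   -1]
  r2: [   0    0    0    0    1    1    0    0]
  r3: [   0    0    0    0    0    0    0    0]
Fix exponent of X8 at 1, X3 at 0, X4 at 0, X6 at 0, X7 at 0; solve each RREF row for its pivot's exponent:
  r0: exp(X1) + (0)·1 = 0 ⇒ exp(X1) = 0
  r1: exp(X2) + (-1)·1 = 0 ⇒ exp(X2) = 1
  r2: exp(X5) + (0)·1 = 0 ⇒ exp(X5) = 0
Π_5 = X2 · X8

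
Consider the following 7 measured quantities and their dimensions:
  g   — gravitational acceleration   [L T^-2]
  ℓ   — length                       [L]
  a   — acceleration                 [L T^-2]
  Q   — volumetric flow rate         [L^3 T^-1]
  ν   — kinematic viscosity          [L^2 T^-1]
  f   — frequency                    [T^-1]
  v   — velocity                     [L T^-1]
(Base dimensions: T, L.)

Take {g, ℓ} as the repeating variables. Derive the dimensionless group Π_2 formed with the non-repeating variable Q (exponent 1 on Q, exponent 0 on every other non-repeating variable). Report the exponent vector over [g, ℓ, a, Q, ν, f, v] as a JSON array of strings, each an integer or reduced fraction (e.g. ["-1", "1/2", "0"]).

Dimensional matrix (T×L by g×ℓ×a×Q×ν×f×v):
  T: [-2  0 -2 -1 -1 -1 -1]
  L: [ 1  1  1  3  2  0  1]
RREF → pivots at {g,ℓ} ⇒ r = 2
Pivot set = {g,ℓ}, free = {a,Q,ν,f,v}
RREF:
  r0: [   1    0    1  1/2  1/2  1/2  1/2]
  r1: [   0    1    0  5/2  3/2 -1/2  1/2]
Fix exponent of Q at 1, a at 0, ν at 0, f at 0, v at 0; solve each RREF row for its pivot's exponent:
  r0: exp(g) + (1/2)·1 = 0 ⇒ exp(g) = -1/2
  r1: exp(ℓ) + (5/2)·1 = 0 ⇒ exp(ℓ) = -5/2
Π_2 = g^(-1/2) · ℓ^(-5/2) · Q

["-1/2", "-5/2", "0", "1", "0", "0", "0"]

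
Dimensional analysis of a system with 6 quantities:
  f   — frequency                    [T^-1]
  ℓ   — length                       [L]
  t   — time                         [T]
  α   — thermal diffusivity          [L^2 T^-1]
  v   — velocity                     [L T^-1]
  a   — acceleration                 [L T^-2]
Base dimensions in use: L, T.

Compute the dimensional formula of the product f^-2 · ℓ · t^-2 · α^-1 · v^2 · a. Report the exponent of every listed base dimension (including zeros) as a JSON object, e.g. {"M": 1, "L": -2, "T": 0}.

{"L": 2, "T": -3}

Exponent matrix [L,T] × [f,ℓ,t,α,v,a]:
  L: [ 0  1  0  2  1  1]
  T: [-1  0  1 -1 -1 -2]
  [L]: (-2)·0+(1)·1+(-2)·0+(-1)·2+(2)·1+(1)·1 = 2
  [T]: (-2)·-1+(1)·0+(-2)·1+(-1)·-1+(2)·-1+(1)·-2 = -3
⇒ L^2 T^-3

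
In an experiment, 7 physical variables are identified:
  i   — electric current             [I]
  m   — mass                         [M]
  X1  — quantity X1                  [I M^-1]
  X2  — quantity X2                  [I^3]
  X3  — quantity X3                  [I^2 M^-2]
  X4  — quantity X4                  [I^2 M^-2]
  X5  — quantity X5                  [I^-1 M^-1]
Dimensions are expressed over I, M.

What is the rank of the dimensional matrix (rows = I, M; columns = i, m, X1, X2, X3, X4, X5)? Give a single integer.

2

Exponent matrix [I,M] × [i,m,X1,X2,X3,X4,X5]:
  I: [ 1  0  1  3  2  2 -1]
  M: [ 0  1 -1  0 -2 -2 -1]
Echelon form has 2 nonzero rows (pivots: i,m)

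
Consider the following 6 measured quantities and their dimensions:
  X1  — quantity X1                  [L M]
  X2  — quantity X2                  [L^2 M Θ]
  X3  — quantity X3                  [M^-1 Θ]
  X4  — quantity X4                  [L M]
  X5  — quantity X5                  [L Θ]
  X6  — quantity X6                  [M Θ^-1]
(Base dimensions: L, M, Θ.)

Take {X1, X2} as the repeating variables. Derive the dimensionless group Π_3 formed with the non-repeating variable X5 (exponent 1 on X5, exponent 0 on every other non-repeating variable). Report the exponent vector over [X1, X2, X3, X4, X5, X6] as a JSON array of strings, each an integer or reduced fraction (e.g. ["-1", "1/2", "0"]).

Write exponents as rows L,M,Θ / cols X1,X2,X3,X4,X5,X6:
  L: [ 1  2  0  1  1  0]
  M: [ 1  1 -1  1  0  1]
  Θ: [ 0  1  1  0  1 -1]
RREF → pivots at {X1,X2} ⇒ r = 2
Repeat: X1,X2; free: X3,X4,X5,X6
RREF:
  r0: [   1    0   -2    1   -1    2]
  r1: [   0    1    1    0    1   -1]
  r2: [   0    0    0    0    0    0]
Fix exponent of X5 at 1, X3 at 0, X4 at 0, X6 at 0; solve each RREF row for its pivot's exponent:
  r0: exp(X1) + (-1)·1 = 0 ⇒ exp(X1) = 1
  r1: exp(X2) + (1)·1 = 0 ⇒ exp(X2) = -1
Π_3 = X1 · X2^-1 · X5

["1", "-1", "0", "0", "1", "0"]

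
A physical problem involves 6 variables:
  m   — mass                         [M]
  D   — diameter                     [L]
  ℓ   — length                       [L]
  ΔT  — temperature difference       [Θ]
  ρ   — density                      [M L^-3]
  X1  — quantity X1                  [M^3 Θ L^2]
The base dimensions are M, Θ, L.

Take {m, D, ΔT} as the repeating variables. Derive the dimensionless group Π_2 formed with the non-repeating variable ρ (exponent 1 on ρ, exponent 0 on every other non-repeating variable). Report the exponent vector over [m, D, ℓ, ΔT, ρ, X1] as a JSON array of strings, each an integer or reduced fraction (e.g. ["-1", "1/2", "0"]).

Exponent matrix [M,Θ,L] × [m,D,ℓ,ΔT,ρ,X1]:
  M: [ 1  0  0  0  1  3]
  Θ: [ 0  0  0  1  0  1]
  L: [ 0  1  1  0 -3  2]
RREF → pivots at {m,D,ΔT} ⇒ r = 3
Repeat: m,D,ΔT; free: ℓ,ρ,X1
RREF:
  r0: [   1    0    0    0    1    3]
  r1: [   0    1    1    0   -3    2]
  r2: [   0    0    0    1    0    1]
Fix exponent of ρ at 1, ℓ at 0, X1 at 0; solve each RREF row for its pivot's exponent:
  r0: exp(m) + (1)·1 = 0 ⇒ exp(m) = -1
  r1: exp(D) + (-3)·1 = 0 ⇒ exp(D) = 3
  r2: exp(ΔT) + (0)·1 = 0 ⇒ exp(ΔT) = 0
Π_2 = m^-1 · D^3 · ρ

["-1", "3", "0", "0", "1", "0"]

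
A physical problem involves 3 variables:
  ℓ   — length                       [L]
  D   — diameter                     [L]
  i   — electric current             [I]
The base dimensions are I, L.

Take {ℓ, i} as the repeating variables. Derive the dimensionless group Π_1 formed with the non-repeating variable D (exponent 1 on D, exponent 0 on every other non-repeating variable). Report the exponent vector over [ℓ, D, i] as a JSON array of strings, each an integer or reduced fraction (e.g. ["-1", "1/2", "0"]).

Dimensional matrix (I×L by ℓ×D×i):
  I: [ 0  0  1]
  L: [ 1  1  0]
Row reduction gives pivot columns ℓ,i; rank = 2
Repeat: ℓ,i; free: D
RREF:
  r0: [   1    1    0]
  r1: [   0    0    1]
Fix exponent of D at 1; solve each RREF row for its pivot's exponent:
  r0: exp(ℓ) + (1)·1 = 0 ⇒ exp(ℓ) = -1
  r1: exp(i) + (0)·1 = 0 ⇒ exp(i) = 0
Π_1 = ℓ^-1 · D

["-1", "1", "0"]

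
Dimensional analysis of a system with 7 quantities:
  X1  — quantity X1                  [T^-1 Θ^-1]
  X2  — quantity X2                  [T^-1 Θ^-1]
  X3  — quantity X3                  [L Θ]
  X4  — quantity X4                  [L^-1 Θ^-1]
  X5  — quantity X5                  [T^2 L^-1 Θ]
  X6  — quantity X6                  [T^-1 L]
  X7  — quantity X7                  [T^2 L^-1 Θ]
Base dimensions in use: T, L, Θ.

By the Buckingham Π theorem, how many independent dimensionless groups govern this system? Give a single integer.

Dimensional matrix (T×L×Θ by X1×X2×X3×X4×X5×X6×X7):
  T: [-1 -1  0  0  2 -1  2]
  L: [ 0  0  1 -1 -1  1 -1]
  Θ: [-1 -1  1 -1  1  0  1]
Echelon form has 2 nonzero rows (pivots: X1,X3)
n=7, r=2 ⇒ 5 dimensionless groups

5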